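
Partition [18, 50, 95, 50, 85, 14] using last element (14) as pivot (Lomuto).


Pivot: 14
Place pivot at 0: [14, 50, 95, 50, 85, 18]

Partitioned: [14, 50, 95, 50, 85, 18]


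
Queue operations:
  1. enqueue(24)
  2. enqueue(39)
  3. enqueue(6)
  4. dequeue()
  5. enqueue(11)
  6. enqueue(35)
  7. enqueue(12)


enqueue(24) -> [24]
enqueue(39) -> [24, 39]
enqueue(6) -> [24, 39, 6]
dequeue()->24, [39, 6]
enqueue(11) -> [39, 6, 11]
enqueue(35) -> [39, 6, 11, 35]
enqueue(12) -> [39, 6, 11, 35, 12]

Final queue: [39, 6, 11, 35, 12]


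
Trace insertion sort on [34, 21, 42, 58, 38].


Initial: [34, 21, 42, 58, 38]
Insert 21: [21, 34, 42, 58, 38]
Insert 42: [21, 34, 42, 58, 38]
Insert 58: [21, 34, 42, 58, 38]
Insert 38: [21, 34, 38, 42, 58]

Sorted: [21, 34, 38, 42, 58]


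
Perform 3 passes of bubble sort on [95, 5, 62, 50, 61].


Initial: [95, 5, 62, 50, 61]
Pass 1: [5, 62, 50, 61, 95] (4 swaps)
Pass 2: [5, 50, 61, 62, 95] (2 swaps)
Pass 3: [5, 50, 61, 62, 95] (0 swaps)

After 3 passes: [5, 50, 61, 62, 95]


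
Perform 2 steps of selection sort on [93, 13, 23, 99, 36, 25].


Initial: [93, 13, 23, 99, 36, 25]
Step 1: min=13 at 1
  Swap: [13, 93, 23, 99, 36, 25]
Step 2: min=23 at 2
  Swap: [13, 23, 93, 99, 36, 25]

After 2 steps: [13, 23, 93, 99, 36, 25]


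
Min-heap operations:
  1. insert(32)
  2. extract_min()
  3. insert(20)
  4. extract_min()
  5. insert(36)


insert(32) -> [32]
extract_min()->32, []
insert(20) -> [20]
extract_min()->20, []
insert(36) -> [36]

Final heap: [36]


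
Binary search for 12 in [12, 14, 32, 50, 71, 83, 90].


Step 1: lo=0, hi=6, mid=3, val=50
Step 2: lo=0, hi=2, mid=1, val=14
Step 3: lo=0, hi=0, mid=0, val=12

Found at index 0


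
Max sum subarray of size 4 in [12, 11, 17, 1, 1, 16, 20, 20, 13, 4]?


[0:4]: 41
[1:5]: 30
[2:6]: 35
[3:7]: 38
[4:8]: 57
[5:9]: 69
[6:10]: 57

Max: 69 at [5:9]


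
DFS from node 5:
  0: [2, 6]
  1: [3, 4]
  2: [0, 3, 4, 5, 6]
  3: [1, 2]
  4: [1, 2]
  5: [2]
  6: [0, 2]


Visit 5, push [2]
Visit 2, push [6, 4, 3, 0]
Visit 0, push [6]
Visit 6, push []
Visit 3, push [1]
Visit 1, push [4]
Visit 4, push []

DFS order: [5, 2, 0, 6, 3, 1, 4]


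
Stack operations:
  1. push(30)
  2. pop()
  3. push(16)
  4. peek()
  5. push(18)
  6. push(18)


push(30) -> [30]
pop()->30, []
push(16) -> [16]
peek()->16
push(18) -> [16, 18]
push(18) -> [16, 18, 18]

Final stack: [16, 18, 18]


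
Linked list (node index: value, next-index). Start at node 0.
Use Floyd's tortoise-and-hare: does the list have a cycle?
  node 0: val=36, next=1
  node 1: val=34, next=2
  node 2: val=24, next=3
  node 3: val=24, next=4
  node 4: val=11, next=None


Floyd's tortoise (slow, +1) and hare (fast, +2):
  init: slow=0, fast=0
  step 1: slow=1, fast=2
  step 2: slow=2, fast=4
  step 3: fast -> None, no cycle

Cycle: no


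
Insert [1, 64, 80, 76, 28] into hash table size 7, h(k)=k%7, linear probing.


Insert 1: h=1 -> slot 1
Insert 64: h=1, 1 probes -> slot 2
Insert 80: h=3 -> slot 3
Insert 76: h=6 -> slot 6
Insert 28: h=0 -> slot 0

Table: [28, 1, 64, 80, None, None, 76]


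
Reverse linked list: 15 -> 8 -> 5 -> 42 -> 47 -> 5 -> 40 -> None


Step 1: curr=15, set curr.next=prev(None) | reversed so far: 15
Step 2: curr=8, set curr.next=prev(15) | reversed so far: 8 -> 15
Step 3: curr=5, set curr.next=prev(8) | reversed so far: 5 -> 8 -> 15
Step 4: curr=42, set curr.next=prev(5) | reversed so far: 42 -> 5 -> 8 -> 15
Step 5: curr=47, set curr.next=prev(42) | reversed so far: 47 -> 42 -> 5 -> 8 -> 15
Step 6: curr=5, set curr.next=prev(47) | reversed so far: 5 -> 47 -> 42 -> 5 -> 8 -> 15
Step 7: curr=40, set curr.next=prev(5) | reversed so far: 40 -> 5 -> 47 -> 42 -> 5 -> 8 -> 15

40 -> 5 -> 47 -> 42 -> 5 -> 8 -> 15 -> None


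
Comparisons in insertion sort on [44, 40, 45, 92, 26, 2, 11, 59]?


Algorithm: insertion sort
Input: [44, 40, 45, 92, 26, 2, 11, 59]
Sorted: [2, 11, 26, 40, 44, 45, 59, 92]

20


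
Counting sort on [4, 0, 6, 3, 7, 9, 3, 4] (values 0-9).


Input: [4, 0, 6, 3, 7, 9, 3, 4]
Counts: [1, 0, 0, 2, 2, 0, 1, 1, 0, 1]

Sorted: [0, 3, 3, 4, 4, 6, 7, 9]


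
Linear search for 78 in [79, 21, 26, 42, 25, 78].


i=0: 79!=78
i=1: 21!=78
i=2: 26!=78
i=3: 42!=78
i=4: 25!=78
i=5: 78==78 found!

Found at 5, 6 comps


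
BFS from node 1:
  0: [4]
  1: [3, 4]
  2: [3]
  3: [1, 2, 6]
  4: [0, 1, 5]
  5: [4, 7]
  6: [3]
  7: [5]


Visit 1, enqueue [3, 4]
Visit 3, enqueue [2, 6]
Visit 4, enqueue [0, 5]
Visit 2, enqueue []
Visit 6, enqueue []
Visit 0, enqueue []
Visit 5, enqueue [7]
Visit 7, enqueue []

BFS order: [1, 3, 4, 2, 6, 0, 5, 7]


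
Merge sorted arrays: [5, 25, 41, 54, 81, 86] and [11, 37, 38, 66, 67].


Take 5 from A
Take 11 from B
Take 25 from A
Take 37 from B
Take 38 from B
Take 41 from A
Take 54 from A
Take 66 from B
Take 67 from B

Merged: [5, 11, 25, 37, 38, 41, 54, 66, 67, 81, 86]


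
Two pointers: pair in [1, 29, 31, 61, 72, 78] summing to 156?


lo=0(1)+hi=5(78)=79
lo=1(29)+hi=5(78)=107
lo=2(31)+hi=5(78)=109
lo=3(61)+hi=5(78)=139
lo=4(72)+hi=5(78)=150

No pair found


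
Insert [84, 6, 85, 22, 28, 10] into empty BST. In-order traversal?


Insert 84: root
Insert 6: L from 84
Insert 85: R from 84
Insert 22: L from 84 -> R from 6
Insert 28: L from 84 -> R from 6 -> R from 22
Insert 10: L from 84 -> R from 6 -> L from 22

In-order: [6, 10, 22, 28, 84, 85]


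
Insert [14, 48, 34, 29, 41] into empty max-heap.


Insert 14: [14]
Insert 48: [48, 14]
Insert 34: [48, 14, 34]
Insert 29: [48, 29, 34, 14]
Insert 41: [48, 41, 34, 14, 29]

Final heap: [48, 41, 34, 14, 29]


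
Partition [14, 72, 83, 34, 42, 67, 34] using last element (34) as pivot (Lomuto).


Pivot: 34
  14 <= 34: advance i (no swap)
  34 <= 34: swap -> [14, 34, 83, 72, 42, 67, 34]
Place pivot at 2: [14, 34, 34, 72, 42, 67, 83]

Partitioned: [14, 34, 34, 72, 42, 67, 83]


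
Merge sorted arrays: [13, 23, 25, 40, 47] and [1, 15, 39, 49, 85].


Take 1 from B
Take 13 from A
Take 15 from B
Take 23 from A
Take 25 from A
Take 39 from B
Take 40 from A
Take 47 from A

Merged: [1, 13, 15, 23, 25, 39, 40, 47, 49, 85]


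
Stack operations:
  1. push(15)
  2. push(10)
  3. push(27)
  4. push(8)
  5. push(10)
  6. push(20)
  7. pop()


push(15) -> [15]
push(10) -> [15, 10]
push(27) -> [15, 10, 27]
push(8) -> [15, 10, 27, 8]
push(10) -> [15, 10, 27, 8, 10]
push(20) -> [15, 10, 27, 8, 10, 20]
pop()->20, [15, 10, 27, 8, 10]

Final stack: [15, 10, 27, 8, 10]


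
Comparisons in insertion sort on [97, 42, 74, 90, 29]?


Algorithm: insertion sort
Input: [97, 42, 74, 90, 29]
Sorted: [29, 42, 74, 90, 97]

9


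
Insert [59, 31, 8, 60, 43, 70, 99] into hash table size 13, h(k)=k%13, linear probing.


Insert 59: h=7 -> slot 7
Insert 31: h=5 -> slot 5
Insert 8: h=8 -> slot 8
Insert 60: h=8, 1 probes -> slot 9
Insert 43: h=4 -> slot 4
Insert 70: h=5, 1 probes -> slot 6
Insert 99: h=8, 2 probes -> slot 10

Table: [None, None, None, None, 43, 31, 70, 59, 8, 60, 99, None, None]


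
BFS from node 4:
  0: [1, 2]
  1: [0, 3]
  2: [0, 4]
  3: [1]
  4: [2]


Visit 4, enqueue [2]
Visit 2, enqueue [0]
Visit 0, enqueue [1]
Visit 1, enqueue [3]
Visit 3, enqueue []

BFS order: [4, 2, 0, 1, 3]


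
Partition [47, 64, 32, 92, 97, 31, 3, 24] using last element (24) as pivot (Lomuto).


Pivot: 24
  3 <= 24: swap -> [3, 64, 32, 92, 97, 31, 47, 24]
Place pivot at 1: [3, 24, 32, 92, 97, 31, 47, 64]

Partitioned: [3, 24, 32, 92, 97, 31, 47, 64]


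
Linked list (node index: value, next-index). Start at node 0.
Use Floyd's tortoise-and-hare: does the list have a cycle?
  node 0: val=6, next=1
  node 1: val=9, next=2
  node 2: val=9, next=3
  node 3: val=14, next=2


Floyd's tortoise (slow, +1) and hare (fast, +2):
  init: slow=0, fast=0
  step 1: slow=1, fast=2
  step 2: slow=2, fast=2
  slow == fast at node 2: cycle detected

Cycle: yes


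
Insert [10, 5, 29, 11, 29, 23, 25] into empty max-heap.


Insert 10: [10]
Insert 5: [10, 5]
Insert 29: [29, 5, 10]
Insert 11: [29, 11, 10, 5]
Insert 29: [29, 29, 10, 5, 11]
Insert 23: [29, 29, 23, 5, 11, 10]
Insert 25: [29, 29, 25, 5, 11, 10, 23]

Final heap: [29, 29, 25, 5, 11, 10, 23]


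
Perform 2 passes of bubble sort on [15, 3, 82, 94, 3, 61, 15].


Initial: [15, 3, 82, 94, 3, 61, 15]
Pass 1: [3, 15, 82, 3, 61, 15, 94] (4 swaps)
Pass 2: [3, 15, 3, 61, 15, 82, 94] (3 swaps)

After 2 passes: [3, 15, 3, 61, 15, 82, 94]


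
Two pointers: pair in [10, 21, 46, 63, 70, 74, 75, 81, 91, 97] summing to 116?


lo=0(10)+hi=9(97)=107
lo=1(21)+hi=9(97)=118
lo=1(21)+hi=8(91)=112
lo=2(46)+hi=8(91)=137
lo=2(46)+hi=7(81)=127
lo=2(46)+hi=6(75)=121
lo=2(46)+hi=5(74)=120
lo=2(46)+hi=4(70)=116

Yes: 46+70=116


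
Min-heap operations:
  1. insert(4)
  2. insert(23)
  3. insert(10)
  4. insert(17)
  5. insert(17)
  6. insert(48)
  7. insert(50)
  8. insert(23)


insert(4) -> [4]
insert(23) -> [4, 23]
insert(10) -> [4, 23, 10]
insert(17) -> [4, 17, 10, 23]
insert(17) -> [4, 17, 10, 23, 17]
insert(48) -> [4, 17, 10, 23, 17, 48]
insert(50) -> [4, 17, 10, 23, 17, 48, 50]
insert(23) -> [4, 17, 10, 23, 17, 48, 50, 23]

Final heap: [4, 17, 10, 23, 17, 48, 50, 23]


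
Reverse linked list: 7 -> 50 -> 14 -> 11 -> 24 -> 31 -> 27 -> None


Step 1: curr=7, set curr.next=prev(None) | reversed so far: 7
Step 2: curr=50, set curr.next=prev(7) | reversed so far: 50 -> 7
Step 3: curr=14, set curr.next=prev(50) | reversed so far: 14 -> 50 -> 7
Step 4: curr=11, set curr.next=prev(14) | reversed so far: 11 -> 14 -> 50 -> 7
Step 5: curr=24, set curr.next=prev(11) | reversed so far: 24 -> 11 -> 14 -> 50 -> 7
Step 6: curr=31, set curr.next=prev(24) | reversed so far: 31 -> 24 -> 11 -> 14 -> 50 -> 7
Step 7: curr=27, set curr.next=prev(31) | reversed so far: 27 -> 31 -> 24 -> 11 -> 14 -> 50 -> 7

27 -> 31 -> 24 -> 11 -> 14 -> 50 -> 7 -> None


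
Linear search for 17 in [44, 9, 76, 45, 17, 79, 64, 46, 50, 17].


i=0: 44!=17
i=1: 9!=17
i=2: 76!=17
i=3: 45!=17
i=4: 17==17 found!

Found at 4, 5 comps


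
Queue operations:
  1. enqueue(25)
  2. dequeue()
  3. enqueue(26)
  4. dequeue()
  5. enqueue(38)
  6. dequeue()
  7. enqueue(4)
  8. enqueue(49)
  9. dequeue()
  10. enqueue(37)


enqueue(25) -> [25]
dequeue()->25, []
enqueue(26) -> [26]
dequeue()->26, []
enqueue(38) -> [38]
dequeue()->38, []
enqueue(4) -> [4]
enqueue(49) -> [4, 49]
dequeue()->4, [49]
enqueue(37) -> [49, 37]

Final queue: [49, 37]


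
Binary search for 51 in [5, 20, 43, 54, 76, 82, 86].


Step 1: lo=0, hi=6, mid=3, val=54
Step 2: lo=0, hi=2, mid=1, val=20
Step 3: lo=2, hi=2, mid=2, val=43

Not found


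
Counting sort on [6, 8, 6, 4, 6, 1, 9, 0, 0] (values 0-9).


Input: [6, 8, 6, 4, 6, 1, 9, 0, 0]
Counts: [2, 1, 0, 0, 1, 0, 3, 0, 1, 1]

Sorted: [0, 0, 1, 4, 6, 6, 6, 8, 9]


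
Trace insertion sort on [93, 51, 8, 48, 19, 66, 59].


Initial: [93, 51, 8, 48, 19, 66, 59]
Insert 51: [51, 93, 8, 48, 19, 66, 59]
Insert 8: [8, 51, 93, 48, 19, 66, 59]
Insert 48: [8, 48, 51, 93, 19, 66, 59]
Insert 19: [8, 19, 48, 51, 93, 66, 59]
Insert 66: [8, 19, 48, 51, 66, 93, 59]
Insert 59: [8, 19, 48, 51, 59, 66, 93]

Sorted: [8, 19, 48, 51, 59, 66, 93]


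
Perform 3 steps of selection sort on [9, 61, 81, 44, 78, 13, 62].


Initial: [9, 61, 81, 44, 78, 13, 62]
Step 1: min=9 at 0
  Swap: [9, 61, 81, 44, 78, 13, 62]
Step 2: min=13 at 5
  Swap: [9, 13, 81, 44, 78, 61, 62]
Step 3: min=44 at 3
  Swap: [9, 13, 44, 81, 78, 61, 62]

After 3 steps: [9, 13, 44, 81, 78, 61, 62]


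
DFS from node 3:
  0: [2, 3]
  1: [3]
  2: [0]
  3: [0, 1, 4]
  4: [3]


Visit 3, push [4, 1, 0]
Visit 0, push [2]
Visit 2, push []
Visit 1, push []
Visit 4, push []

DFS order: [3, 0, 2, 1, 4]


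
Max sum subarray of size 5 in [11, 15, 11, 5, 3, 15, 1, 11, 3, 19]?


[0:5]: 45
[1:6]: 49
[2:7]: 35
[3:8]: 35
[4:9]: 33
[5:10]: 49

Max: 49 at [1:6]


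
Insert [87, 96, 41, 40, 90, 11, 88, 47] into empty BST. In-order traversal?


Insert 87: root
Insert 96: R from 87
Insert 41: L from 87
Insert 40: L from 87 -> L from 41
Insert 90: R from 87 -> L from 96
Insert 11: L from 87 -> L from 41 -> L from 40
Insert 88: R from 87 -> L from 96 -> L from 90
Insert 47: L from 87 -> R from 41

In-order: [11, 40, 41, 47, 87, 88, 90, 96]


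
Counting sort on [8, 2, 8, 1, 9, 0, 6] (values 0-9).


Input: [8, 2, 8, 1, 9, 0, 6]
Counts: [1, 1, 1, 0, 0, 0, 1, 0, 2, 1]

Sorted: [0, 1, 2, 6, 8, 8, 9]


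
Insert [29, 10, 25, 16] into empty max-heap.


Insert 29: [29]
Insert 10: [29, 10]
Insert 25: [29, 10, 25]
Insert 16: [29, 16, 25, 10]

Final heap: [29, 16, 25, 10]


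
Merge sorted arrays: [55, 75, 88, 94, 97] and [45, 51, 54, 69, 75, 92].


Take 45 from B
Take 51 from B
Take 54 from B
Take 55 from A
Take 69 from B
Take 75 from A
Take 75 from B
Take 88 from A
Take 92 from B

Merged: [45, 51, 54, 55, 69, 75, 75, 88, 92, 94, 97]


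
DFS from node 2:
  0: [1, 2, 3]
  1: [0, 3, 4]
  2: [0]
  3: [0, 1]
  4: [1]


Visit 2, push [0]
Visit 0, push [3, 1]
Visit 1, push [4, 3]
Visit 3, push []
Visit 4, push []

DFS order: [2, 0, 1, 3, 4]


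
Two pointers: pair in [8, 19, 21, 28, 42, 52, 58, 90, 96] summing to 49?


lo=0(8)+hi=8(96)=104
lo=0(8)+hi=7(90)=98
lo=0(8)+hi=6(58)=66
lo=0(8)+hi=5(52)=60
lo=0(8)+hi=4(42)=50
lo=0(8)+hi=3(28)=36
lo=1(19)+hi=3(28)=47
lo=2(21)+hi=3(28)=49

Yes: 21+28=49


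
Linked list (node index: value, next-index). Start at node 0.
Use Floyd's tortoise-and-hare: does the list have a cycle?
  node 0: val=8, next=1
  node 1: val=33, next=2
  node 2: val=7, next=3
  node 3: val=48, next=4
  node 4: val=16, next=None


Floyd's tortoise (slow, +1) and hare (fast, +2):
  init: slow=0, fast=0
  step 1: slow=1, fast=2
  step 2: slow=2, fast=4
  step 3: fast -> None, no cycle

Cycle: no


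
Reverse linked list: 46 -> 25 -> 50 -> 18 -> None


Step 1: curr=46, set curr.next=prev(None) | reversed so far: 46
Step 2: curr=25, set curr.next=prev(46) | reversed so far: 25 -> 46
Step 3: curr=50, set curr.next=prev(25) | reversed so far: 50 -> 25 -> 46
Step 4: curr=18, set curr.next=prev(50) | reversed so far: 18 -> 50 -> 25 -> 46

18 -> 50 -> 25 -> 46 -> None


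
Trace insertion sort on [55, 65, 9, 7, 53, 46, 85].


Initial: [55, 65, 9, 7, 53, 46, 85]
Insert 65: [55, 65, 9, 7, 53, 46, 85]
Insert 9: [9, 55, 65, 7, 53, 46, 85]
Insert 7: [7, 9, 55, 65, 53, 46, 85]
Insert 53: [7, 9, 53, 55, 65, 46, 85]
Insert 46: [7, 9, 46, 53, 55, 65, 85]
Insert 85: [7, 9, 46, 53, 55, 65, 85]

Sorted: [7, 9, 46, 53, 55, 65, 85]


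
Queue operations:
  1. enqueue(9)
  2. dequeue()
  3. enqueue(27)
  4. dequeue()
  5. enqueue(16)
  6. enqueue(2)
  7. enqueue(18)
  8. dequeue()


enqueue(9) -> [9]
dequeue()->9, []
enqueue(27) -> [27]
dequeue()->27, []
enqueue(16) -> [16]
enqueue(2) -> [16, 2]
enqueue(18) -> [16, 2, 18]
dequeue()->16, [2, 18]

Final queue: [2, 18]


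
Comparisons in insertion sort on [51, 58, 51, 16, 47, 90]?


Algorithm: insertion sort
Input: [51, 58, 51, 16, 47, 90]
Sorted: [16, 47, 51, 51, 58, 90]

11


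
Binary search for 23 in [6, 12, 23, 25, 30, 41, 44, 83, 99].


Step 1: lo=0, hi=8, mid=4, val=30
Step 2: lo=0, hi=3, mid=1, val=12
Step 3: lo=2, hi=3, mid=2, val=23

Found at index 2


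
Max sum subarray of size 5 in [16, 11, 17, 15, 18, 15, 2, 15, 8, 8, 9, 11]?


[0:5]: 77
[1:6]: 76
[2:7]: 67
[3:8]: 65
[4:9]: 58
[5:10]: 48
[6:11]: 42
[7:12]: 51

Max: 77 at [0:5]


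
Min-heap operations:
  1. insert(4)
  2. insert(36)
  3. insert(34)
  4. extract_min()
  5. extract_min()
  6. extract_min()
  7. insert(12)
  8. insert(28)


insert(4) -> [4]
insert(36) -> [4, 36]
insert(34) -> [4, 36, 34]
extract_min()->4, [34, 36]
extract_min()->34, [36]
extract_min()->36, []
insert(12) -> [12]
insert(28) -> [12, 28]

Final heap: [12, 28]


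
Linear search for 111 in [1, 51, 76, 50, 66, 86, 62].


i=0: 1!=111
i=1: 51!=111
i=2: 76!=111
i=3: 50!=111
i=4: 66!=111
i=5: 86!=111
i=6: 62!=111

Not found, 7 comps


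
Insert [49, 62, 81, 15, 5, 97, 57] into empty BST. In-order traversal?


Insert 49: root
Insert 62: R from 49
Insert 81: R from 49 -> R from 62
Insert 15: L from 49
Insert 5: L from 49 -> L from 15
Insert 97: R from 49 -> R from 62 -> R from 81
Insert 57: R from 49 -> L from 62

In-order: [5, 15, 49, 57, 62, 81, 97]


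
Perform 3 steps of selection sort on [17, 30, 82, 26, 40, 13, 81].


Initial: [17, 30, 82, 26, 40, 13, 81]
Step 1: min=13 at 5
  Swap: [13, 30, 82, 26, 40, 17, 81]
Step 2: min=17 at 5
  Swap: [13, 17, 82, 26, 40, 30, 81]
Step 3: min=26 at 3
  Swap: [13, 17, 26, 82, 40, 30, 81]

After 3 steps: [13, 17, 26, 82, 40, 30, 81]


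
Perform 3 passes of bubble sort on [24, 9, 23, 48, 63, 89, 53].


Initial: [24, 9, 23, 48, 63, 89, 53]
Pass 1: [9, 23, 24, 48, 63, 53, 89] (3 swaps)
Pass 2: [9, 23, 24, 48, 53, 63, 89] (1 swaps)
Pass 3: [9, 23, 24, 48, 53, 63, 89] (0 swaps)

After 3 passes: [9, 23, 24, 48, 53, 63, 89]


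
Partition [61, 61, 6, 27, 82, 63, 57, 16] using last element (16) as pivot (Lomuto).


Pivot: 16
  6 <= 16: swap -> [6, 61, 61, 27, 82, 63, 57, 16]
Place pivot at 1: [6, 16, 61, 27, 82, 63, 57, 61]

Partitioned: [6, 16, 61, 27, 82, 63, 57, 61]


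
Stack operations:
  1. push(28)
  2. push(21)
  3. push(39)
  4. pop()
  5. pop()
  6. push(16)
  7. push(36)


push(28) -> [28]
push(21) -> [28, 21]
push(39) -> [28, 21, 39]
pop()->39, [28, 21]
pop()->21, [28]
push(16) -> [28, 16]
push(36) -> [28, 16, 36]

Final stack: [28, 16, 36]


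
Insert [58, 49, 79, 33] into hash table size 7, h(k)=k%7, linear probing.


Insert 58: h=2 -> slot 2
Insert 49: h=0 -> slot 0
Insert 79: h=2, 1 probes -> slot 3
Insert 33: h=5 -> slot 5

Table: [49, None, 58, 79, None, 33, None]


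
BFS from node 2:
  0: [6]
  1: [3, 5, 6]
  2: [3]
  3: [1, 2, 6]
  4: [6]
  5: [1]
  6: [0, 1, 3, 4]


Visit 2, enqueue [3]
Visit 3, enqueue [1, 6]
Visit 1, enqueue [5]
Visit 6, enqueue [0, 4]
Visit 5, enqueue []
Visit 0, enqueue []
Visit 4, enqueue []

BFS order: [2, 3, 1, 6, 5, 0, 4]


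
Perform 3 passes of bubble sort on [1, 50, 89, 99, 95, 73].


Initial: [1, 50, 89, 99, 95, 73]
Pass 1: [1, 50, 89, 95, 73, 99] (2 swaps)
Pass 2: [1, 50, 89, 73, 95, 99] (1 swaps)
Pass 3: [1, 50, 73, 89, 95, 99] (1 swaps)

After 3 passes: [1, 50, 73, 89, 95, 99]


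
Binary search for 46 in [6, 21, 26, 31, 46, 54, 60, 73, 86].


Step 1: lo=0, hi=8, mid=4, val=46

Found at index 4


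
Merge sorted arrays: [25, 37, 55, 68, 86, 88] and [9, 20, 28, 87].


Take 9 from B
Take 20 from B
Take 25 from A
Take 28 from B
Take 37 from A
Take 55 from A
Take 68 from A
Take 86 from A
Take 87 from B

Merged: [9, 20, 25, 28, 37, 55, 68, 86, 87, 88]


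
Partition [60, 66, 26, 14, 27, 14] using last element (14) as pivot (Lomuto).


Pivot: 14
  14 <= 14: swap -> [14, 66, 26, 60, 27, 14]
Place pivot at 1: [14, 14, 26, 60, 27, 66]

Partitioned: [14, 14, 26, 60, 27, 66]


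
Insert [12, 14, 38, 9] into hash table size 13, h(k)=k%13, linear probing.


Insert 12: h=12 -> slot 12
Insert 14: h=1 -> slot 1
Insert 38: h=12, 1 probes -> slot 0
Insert 9: h=9 -> slot 9

Table: [38, 14, None, None, None, None, None, None, None, 9, None, None, 12]


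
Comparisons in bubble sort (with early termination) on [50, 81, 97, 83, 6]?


Algorithm: bubble sort (with early termination)
Input: [50, 81, 97, 83, 6]
Sorted: [6, 50, 81, 83, 97]

10


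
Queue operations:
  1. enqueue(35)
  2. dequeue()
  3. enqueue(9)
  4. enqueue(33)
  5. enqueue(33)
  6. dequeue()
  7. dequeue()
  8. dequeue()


enqueue(35) -> [35]
dequeue()->35, []
enqueue(9) -> [9]
enqueue(33) -> [9, 33]
enqueue(33) -> [9, 33, 33]
dequeue()->9, [33, 33]
dequeue()->33, [33]
dequeue()->33, []

Final queue: []


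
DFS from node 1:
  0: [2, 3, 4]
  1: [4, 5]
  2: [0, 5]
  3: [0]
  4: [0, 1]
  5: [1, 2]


Visit 1, push [5, 4]
Visit 4, push [0]
Visit 0, push [3, 2]
Visit 2, push [5]
Visit 5, push []
Visit 3, push []

DFS order: [1, 4, 0, 2, 5, 3]


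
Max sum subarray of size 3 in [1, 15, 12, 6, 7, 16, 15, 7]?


[0:3]: 28
[1:4]: 33
[2:5]: 25
[3:6]: 29
[4:7]: 38
[5:8]: 38

Max: 38 at [4:7]


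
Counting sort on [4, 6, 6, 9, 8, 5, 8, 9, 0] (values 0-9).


Input: [4, 6, 6, 9, 8, 5, 8, 9, 0]
Counts: [1, 0, 0, 0, 1, 1, 2, 0, 2, 2]

Sorted: [0, 4, 5, 6, 6, 8, 8, 9, 9]


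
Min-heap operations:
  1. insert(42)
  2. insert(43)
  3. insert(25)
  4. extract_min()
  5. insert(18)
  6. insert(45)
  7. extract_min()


insert(42) -> [42]
insert(43) -> [42, 43]
insert(25) -> [25, 43, 42]
extract_min()->25, [42, 43]
insert(18) -> [18, 43, 42]
insert(45) -> [18, 43, 42, 45]
extract_min()->18, [42, 43, 45]

Final heap: [42, 43, 45]


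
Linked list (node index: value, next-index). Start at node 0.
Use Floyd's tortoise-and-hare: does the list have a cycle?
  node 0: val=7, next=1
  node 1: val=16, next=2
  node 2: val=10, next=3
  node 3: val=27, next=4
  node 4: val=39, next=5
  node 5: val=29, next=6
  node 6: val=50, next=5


Floyd's tortoise (slow, +1) and hare (fast, +2):
  init: slow=0, fast=0
  step 1: slow=1, fast=2
  step 2: slow=2, fast=4
  step 3: slow=3, fast=6
  step 4: slow=4, fast=6
  step 5: slow=5, fast=6
  step 6: slow=6, fast=6
  slow == fast at node 6: cycle detected

Cycle: yes


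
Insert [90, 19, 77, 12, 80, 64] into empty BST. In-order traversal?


Insert 90: root
Insert 19: L from 90
Insert 77: L from 90 -> R from 19
Insert 12: L from 90 -> L from 19
Insert 80: L from 90 -> R from 19 -> R from 77
Insert 64: L from 90 -> R from 19 -> L from 77

In-order: [12, 19, 64, 77, 80, 90]


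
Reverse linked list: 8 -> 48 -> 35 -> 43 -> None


Step 1: curr=8, set curr.next=prev(None) | reversed so far: 8
Step 2: curr=48, set curr.next=prev(8) | reversed so far: 48 -> 8
Step 3: curr=35, set curr.next=prev(48) | reversed so far: 35 -> 48 -> 8
Step 4: curr=43, set curr.next=prev(35) | reversed so far: 43 -> 35 -> 48 -> 8

43 -> 35 -> 48 -> 8 -> None


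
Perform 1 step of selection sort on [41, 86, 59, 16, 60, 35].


Initial: [41, 86, 59, 16, 60, 35]
Step 1: min=16 at 3
  Swap: [16, 86, 59, 41, 60, 35]

After 1 step: [16, 86, 59, 41, 60, 35]


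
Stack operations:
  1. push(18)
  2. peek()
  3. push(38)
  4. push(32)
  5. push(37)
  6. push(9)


push(18) -> [18]
peek()->18
push(38) -> [18, 38]
push(32) -> [18, 38, 32]
push(37) -> [18, 38, 32, 37]
push(9) -> [18, 38, 32, 37, 9]

Final stack: [18, 38, 32, 37, 9]


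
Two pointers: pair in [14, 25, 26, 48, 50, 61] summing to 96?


lo=0(14)+hi=5(61)=75
lo=1(25)+hi=5(61)=86
lo=2(26)+hi=5(61)=87
lo=3(48)+hi=5(61)=109
lo=3(48)+hi=4(50)=98

No pair found


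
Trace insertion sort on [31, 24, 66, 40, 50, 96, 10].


Initial: [31, 24, 66, 40, 50, 96, 10]
Insert 24: [24, 31, 66, 40, 50, 96, 10]
Insert 66: [24, 31, 66, 40, 50, 96, 10]
Insert 40: [24, 31, 40, 66, 50, 96, 10]
Insert 50: [24, 31, 40, 50, 66, 96, 10]
Insert 96: [24, 31, 40, 50, 66, 96, 10]
Insert 10: [10, 24, 31, 40, 50, 66, 96]

Sorted: [10, 24, 31, 40, 50, 66, 96]


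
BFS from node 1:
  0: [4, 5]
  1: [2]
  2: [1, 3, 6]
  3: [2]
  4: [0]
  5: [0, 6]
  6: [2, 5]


Visit 1, enqueue [2]
Visit 2, enqueue [3, 6]
Visit 3, enqueue []
Visit 6, enqueue [5]
Visit 5, enqueue [0]
Visit 0, enqueue [4]
Visit 4, enqueue []

BFS order: [1, 2, 3, 6, 5, 0, 4]


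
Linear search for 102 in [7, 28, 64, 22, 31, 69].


i=0: 7!=102
i=1: 28!=102
i=2: 64!=102
i=3: 22!=102
i=4: 31!=102
i=5: 69!=102

Not found, 6 comps


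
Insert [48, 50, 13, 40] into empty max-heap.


Insert 48: [48]
Insert 50: [50, 48]
Insert 13: [50, 48, 13]
Insert 40: [50, 48, 13, 40]

Final heap: [50, 48, 13, 40]


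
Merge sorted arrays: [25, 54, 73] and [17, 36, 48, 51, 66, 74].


Take 17 from B
Take 25 from A
Take 36 from B
Take 48 from B
Take 51 from B
Take 54 from A
Take 66 from B
Take 73 from A

Merged: [17, 25, 36, 48, 51, 54, 66, 73, 74]


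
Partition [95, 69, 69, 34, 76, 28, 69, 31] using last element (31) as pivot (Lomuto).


Pivot: 31
  28 <= 31: swap -> [28, 69, 69, 34, 76, 95, 69, 31]
Place pivot at 1: [28, 31, 69, 34, 76, 95, 69, 69]

Partitioned: [28, 31, 69, 34, 76, 95, 69, 69]


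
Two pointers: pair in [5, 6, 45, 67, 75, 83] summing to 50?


lo=0(5)+hi=5(83)=88
lo=0(5)+hi=4(75)=80
lo=0(5)+hi=3(67)=72
lo=0(5)+hi=2(45)=50

Yes: 5+45=50


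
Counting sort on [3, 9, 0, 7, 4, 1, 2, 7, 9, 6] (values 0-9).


Input: [3, 9, 0, 7, 4, 1, 2, 7, 9, 6]
Counts: [1, 1, 1, 1, 1, 0, 1, 2, 0, 2]

Sorted: [0, 1, 2, 3, 4, 6, 7, 7, 9, 9]


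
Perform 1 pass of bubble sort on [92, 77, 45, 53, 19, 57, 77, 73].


Initial: [92, 77, 45, 53, 19, 57, 77, 73]
Pass 1: [77, 45, 53, 19, 57, 77, 73, 92] (7 swaps)

After 1 pass: [77, 45, 53, 19, 57, 77, 73, 92]


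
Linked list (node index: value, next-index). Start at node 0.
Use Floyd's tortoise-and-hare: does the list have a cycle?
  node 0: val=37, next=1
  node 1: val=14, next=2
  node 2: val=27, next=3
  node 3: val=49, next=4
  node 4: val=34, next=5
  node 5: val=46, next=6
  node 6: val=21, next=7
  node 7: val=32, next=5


Floyd's tortoise (slow, +1) and hare (fast, +2):
  init: slow=0, fast=0
  step 1: slow=1, fast=2
  step 2: slow=2, fast=4
  step 3: slow=3, fast=6
  step 4: slow=4, fast=5
  step 5: slow=5, fast=7
  step 6: slow=6, fast=6
  slow == fast at node 6: cycle detected

Cycle: yes


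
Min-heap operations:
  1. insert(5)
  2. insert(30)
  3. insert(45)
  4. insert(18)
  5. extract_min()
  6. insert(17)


insert(5) -> [5]
insert(30) -> [5, 30]
insert(45) -> [5, 30, 45]
insert(18) -> [5, 18, 45, 30]
extract_min()->5, [18, 30, 45]
insert(17) -> [17, 18, 45, 30]

Final heap: [17, 18, 45, 30]


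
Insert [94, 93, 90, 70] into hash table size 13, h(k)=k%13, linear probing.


Insert 94: h=3 -> slot 3
Insert 93: h=2 -> slot 2
Insert 90: h=12 -> slot 12
Insert 70: h=5 -> slot 5

Table: [None, None, 93, 94, None, 70, None, None, None, None, None, None, 90]


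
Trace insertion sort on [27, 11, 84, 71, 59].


Initial: [27, 11, 84, 71, 59]
Insert 11: [11, 27, 84, 71, 59]
Insert 84: [11, 27, 84, 71, 59]
Insert 71: [11, 27, 71, 84, 59]
Insert 59: [11, 27, 59, 71, 84]

Sorted: [11, 27, 59, 71, 84]


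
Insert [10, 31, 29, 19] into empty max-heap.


Insert 10: [10]
Insert 31: [31, 10]
Insert 29: [31, 10, 29]
Insert 19: [31, 19, 29, 10]

Final heap: [31, 19, 29, 10]


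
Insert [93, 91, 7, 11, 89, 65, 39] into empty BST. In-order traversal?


Insert 93: root
Insert 91: L from 93
Insert 7: L from 93 -> L from 91
Insert 11: L from 93 -> L from 91 -> R from 7
Insert 89: L from 93 -> L from 91 -> R from 7 -> R from 11
Insert 65: L from 93 -> L from 91 -> R from 7 -> R from 11 -> L from 89
Insert 39: L from 93 -> L from 91 -> R from 7 -> R from 11 -> L from 89 -> L from 65

In-order: [7, 11, 39, 65, 89, 91, 93]


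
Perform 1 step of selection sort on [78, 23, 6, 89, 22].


Initial: [78, 23, 6, 89, 22]
Step 1: min=6 at 2
  Swap: [6, 23, 78, 89, 22]

After 1 step: [6, 23, 78, 89, 22]


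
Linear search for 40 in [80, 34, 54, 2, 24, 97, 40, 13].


i=0: 80!=40
i=1: 34!=40
i=2: 54!=40
i=3: 2!=40
i=4: 24!=40
i=5: 97!=40
i=6: 40==40 found!

Found at 6, 7 comps


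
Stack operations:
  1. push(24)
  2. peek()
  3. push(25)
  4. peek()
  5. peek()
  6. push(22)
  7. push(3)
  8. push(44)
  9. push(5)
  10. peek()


push(24) -> [24]
peek()->24
push(25) -> [24, 25]
peek()->25
peek()->25
push(22) -> [24, 25, 22]
push(3) -> [24, 25, 22, 3]
push(44) -> [24, 25, 22, 3, 44]
push(5) -> [24, 25, 22, 3, 44, 5]
peek()->5

Final stack: [24, 25, 22, 3, 44, 5]


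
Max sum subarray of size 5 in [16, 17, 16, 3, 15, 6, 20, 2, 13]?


[0:5]: 67
[1:6]: 57
[2:7]: 60
[3:8]: 46
[4:9]: 56

Max: 67 at [0:5]


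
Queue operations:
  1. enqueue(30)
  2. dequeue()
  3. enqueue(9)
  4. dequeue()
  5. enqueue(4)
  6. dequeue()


enqueue(30) -> [30]
dequeue()->30, []
enqueue(9) -> [9]
dequeue()->9, []
enqueue(4) -> [4]
dequeue()->4, []

Final queue: []


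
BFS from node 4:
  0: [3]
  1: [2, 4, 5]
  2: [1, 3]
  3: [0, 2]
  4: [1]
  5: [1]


Visit 4, enqueue [1]
Visit 1, enqueue [2, 5]
Visit 2, enqueue [3]
Visit 5, enqueue []
Visit 3, enqueue [0]
Visit 0, enqueue []

BFS order: [4, 1, 2, 5, 3, 0]


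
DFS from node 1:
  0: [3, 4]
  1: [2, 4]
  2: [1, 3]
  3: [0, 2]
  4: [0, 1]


Visit 1, push [4, 2]
Visit 2, push [3]
Visit 3, push [0]
Visit 0, push [4]
Visit 4, push []

DFS order: [1, 2, 3, 0, 4]


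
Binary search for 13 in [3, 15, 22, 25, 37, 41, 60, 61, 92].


Step 1: lo=0, hi=8, mid=4, val=37
Step 2: lo=0, hi=3, mid=1, val=15
Step 3: lo=0, hi=0, mid=0, val=3

Not found


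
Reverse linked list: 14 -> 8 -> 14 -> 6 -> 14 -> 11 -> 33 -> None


Step 1: curr=14, set curr.next=prev(None) | reversed so far: 14
Step 2: curr=8, set curr.next=prev(14) | reversed so far: 8 -> 14
Step 3: curr=14, set curr.next=prev(8) | reversed so far: 14 -> 8 -> 14
Step 4: curr=6, set curr.next=prev(14) | reversed so far: 6 -> 14 -> 8 -> 14
Step 5: curr=14, set curr.next=prev(6) | reversed so far: 14 -> 6 -> 14 -> 8 -> 14
Step 6: curr=11, set curr.next=prev(14) | reversed so far: 11 -> 14 -> 6 -> 14 -> 8 -> 14
Step 7: curr=33, set curr.next=prev(11) | reversed so far: 33 -> 11 -> 14 -> 6 -> 14 -> 8 -> 14

33 -> 11 -> 14 -> 6 -> 14 -> 8 -> 14 -> None


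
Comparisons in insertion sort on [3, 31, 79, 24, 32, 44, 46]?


Algorithm: insertion sort
Input: [3, 31, 79, 24, 32, 44, 46]
Sorted: [3, 24, 31, 32, 44, 46, 79]

11


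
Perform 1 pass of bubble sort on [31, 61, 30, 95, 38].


Initial: [31, 61, 30, 95, 38]
Pass 1: [31, 30, 61, 38, 95] (2 swaps)

After 1 pass: [31, 30, 61, 38, 95]


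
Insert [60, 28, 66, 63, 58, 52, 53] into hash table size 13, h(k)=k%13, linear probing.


Insert 60: h=8 -> slot 8
Insert 28: h=2 -> slot 2
Insert 66: h=1 -> slot 1
Insert 63: h=11 -> slot 11
Insert 58: h=6 -> slot 6
Insert 52: h=0 -> slot 0
Insert 53: h=1, 2 probes -> slot 3

Table: [52, 66, 28, 53, None, None, 58, None, 60, None, None, 63, None]


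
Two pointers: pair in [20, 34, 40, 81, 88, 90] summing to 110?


lo=0(20)+hi=5(90)=110

Yes: 20+90=110


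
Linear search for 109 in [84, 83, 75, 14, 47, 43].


i=0: 84!=109
i=1: 83!=109
i=2: 75!=109
i=3: 14!=109
i=4: 47!=109
i=5: 43!=109

Not found, 6 comps


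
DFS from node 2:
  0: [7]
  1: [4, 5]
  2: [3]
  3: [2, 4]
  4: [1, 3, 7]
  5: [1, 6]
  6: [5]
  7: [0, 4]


Visit 2, push [3]
Visit 3, push [4]
Visit 4, push [7, 1]
Visit 1, push [5]
Visit 5, push [6]
Visit 6, push []
Visit 7, push [0]
Visit 0, push []

DFS order: [2, 3, 4, 1, 5, 6, 7, 0]


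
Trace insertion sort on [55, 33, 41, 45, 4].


Initial: [55, 33, 41, 45, 4]
Insert 33: [33, 55, 41, 45, 4]
Insert 41: [33, 41, 55, 45, 4]
Insert 45: [33, 41, 45, 55, 4]
Insert 4: [4, 33, 41, 45, 55]

Sorted: [4, 33, 41, 45, 55]


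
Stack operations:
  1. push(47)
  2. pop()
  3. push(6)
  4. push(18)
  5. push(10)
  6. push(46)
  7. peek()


push(47) -> [47]
pop()->47, []
push(6) -> [6]
push(18) -> [6, 18]
push(10) -> [6, 18, 10]
push(46) -> [6, 18, 10, 46]
peek()->46

Final stack: [6, 18, 10, 46]


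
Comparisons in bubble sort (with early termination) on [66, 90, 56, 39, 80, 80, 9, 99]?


Algorithm: bubble sort (with early termination)
Input: [66, 90, 56, 39, 80, 80, 9, 99]
Sorted: [9, 39, 56, 66, 80, 80, 90, 99]

28


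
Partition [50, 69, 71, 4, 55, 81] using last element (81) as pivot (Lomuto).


Pivot: 81
  50 <= 81: advance i (no swap)
  69 <= 81: advance i (no swap)
  71 <= 81: advance i (no swap)
  4 <= 81: advance i (no swap)
  55 <= 81: advance i (no swap)
Place pivot at 5: [50, 69, 71, 4, 55, 81]

Partitioned: [50, 69, 71, 4, 55, 81]


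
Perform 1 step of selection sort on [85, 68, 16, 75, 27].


Initial: [85, 68, 16, 75, 27]
Step 1: min=16 at 2
  Swap: [16, 68, 85, 75, 27]

After 1 step: [16, 68, 85, 75, 27]


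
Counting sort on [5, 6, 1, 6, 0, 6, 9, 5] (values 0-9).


Input: [5, 6, 1, 6, 0, 6, 9, 5]
Counts: [1, 1, 0, 0, 0, 2, 3, 0, 0, 1]

Sorted: [0, 1, 5, 5, 6, 6, 6, 9]


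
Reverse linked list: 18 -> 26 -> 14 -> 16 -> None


Step 1: curr=18, set curr.next=prev(None) | reversed so far: 18
Step 2: curr=26, set curr.next=prev(18) | reversed so far: 26 -> 18
Step 3: curr=14, set curr.next=prev(26) | reversed so far: 14 -> 26 -> 18
Step 4: curr=16, set curr.next=prev(14) | reversed so far: 16 -> 14 -> 26 -> 18

16 -> 14 -> 26 -> 18 -> None


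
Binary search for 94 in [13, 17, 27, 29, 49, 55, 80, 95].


Step 1: lo=0, hi=7, mid=3, val=29
Step 2: lo=4, hi=7, mid=5, val=55
Step 3: lo=6, hi=7, mid=6, val=80
Step 4: lo=7, hi=7, mid=7, val=95

Not found


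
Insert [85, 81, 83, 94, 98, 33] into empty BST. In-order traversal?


Insert 85: root
Insert 81: L from 85
Insert 83: L from 85 -> R from 81
Insert 94: R from 85
Insert 98: R from 85 -> R from 94
Insert 33: L from 85 -> L from 81

In-order: [33, 81, 83, 85, 94, 98]


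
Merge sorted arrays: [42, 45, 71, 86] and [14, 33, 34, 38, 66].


Take 14 from B
Take 33 from B
Take 34 from B
Take 38 from B
Take 42 from A
Take 45 from A
Take 66 from B

Merged: [14, 33, 34, 38, 42, 45, 66, 71, 86]


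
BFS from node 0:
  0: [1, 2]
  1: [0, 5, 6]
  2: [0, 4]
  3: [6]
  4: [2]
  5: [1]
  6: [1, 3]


Visit 0, enqueue [1, 2]
Visit 1, enqueue [5, 6]
Visit 2, enqueue [4]
Visit 5, enqueue []
Visit 6, enqueue [3]
Visit 4, enqueue []
Visit 3, enqueue []

BFS order: [0, 1, 2, 5, 6, 4, 3]


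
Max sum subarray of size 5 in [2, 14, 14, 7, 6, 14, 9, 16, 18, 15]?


[0:5]: 43
[1:6]: 55
[2:7]: 50
[3:8]: 52
[4:9]: 63
[5:10]: 72

Max: 72 at [5:10]


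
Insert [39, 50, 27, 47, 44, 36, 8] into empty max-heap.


Insert 39: [39]
Insert 50: [50, 39]
Insert 27: [50, 39, 27]
Insert 47: [50, 47, 27, 39]
Insert 44: [50, 47, 27, 39, 44]
Insert 36: [50, 47, 36, 39, 44, 27]
Insert 8: [50, 47, 36, 39, 44, 27, 8]

Final heap: [50, 47, 36, 39, 44, 27, 8]


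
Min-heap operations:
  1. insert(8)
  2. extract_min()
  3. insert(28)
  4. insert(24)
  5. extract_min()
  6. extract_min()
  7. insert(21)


insert(8) -> [8]
extract_min()->8, []
insert(28) -> [28]
insert(24) -> [24, 28]
extract_min()->24, [28]
extract_min()->28, []
insert(21) -> [21]

Final heap: [21]


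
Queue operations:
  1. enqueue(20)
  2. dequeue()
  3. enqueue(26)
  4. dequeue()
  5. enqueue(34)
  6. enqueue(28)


enqueue(20) -> [20]
dequeue()->20, []
enqueue(26) -> [26]
dequeue()->26, []
enqueue(34) -> [34]
enqueue(28) -> [34, 28]

Final queue: [34, 28]


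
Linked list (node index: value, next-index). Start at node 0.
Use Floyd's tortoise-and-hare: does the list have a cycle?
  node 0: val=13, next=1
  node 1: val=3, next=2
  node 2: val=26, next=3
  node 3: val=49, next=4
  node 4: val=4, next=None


Floyd's tortoise (slow, +1) and hare (fast, +2):
  init: slow=0, fast=0
  step 1: slow=1, fast=2
  step 2: slow=2, fast=4
  step 3: fast -> None, no cycle

Cycle: no


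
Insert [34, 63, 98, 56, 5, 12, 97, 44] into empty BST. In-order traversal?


Insert 34: root
Insert 63: R from 34
Insert 98: R from 34 -> R from 63
Insert 56: R from 34 -> L from 63
Insert 5: L from 34
Insert 12: L from 34 -> R from 5
Insert 97: R from 34 -> R from 63 -> L from 98
Insert 44: R from 34 -> L from 63 -> L from 56

In-order: [5, 12, 34, 44, 56, 63, 97, 98]


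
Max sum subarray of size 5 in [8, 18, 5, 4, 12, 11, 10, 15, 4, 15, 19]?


[0:5]: 47
[1:6]: 50
[2:7]: 42
[3:8]: 52
[4:9]: 52
[5:10]: 55
[6:11]: 63

Max: 63 at [6:11]


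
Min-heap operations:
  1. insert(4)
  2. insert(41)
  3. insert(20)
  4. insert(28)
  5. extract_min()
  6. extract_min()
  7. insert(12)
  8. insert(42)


insert(4) -> [4]
insert(41) -> [4, 41]
insert(20) -> [4, 41, 20]
insert(28) -> [4, 28, 20, 41]
extract_min()->4, [20, 28, 41]
extract_min()->20, [28, 41]
insert(12) -> [12, 41, 28]
insert(42) -> [12, 41, 28, 42]

Final heap: [12, 41, 28, 42]


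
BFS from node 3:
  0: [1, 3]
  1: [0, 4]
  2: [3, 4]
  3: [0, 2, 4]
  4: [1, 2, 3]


Visit 3, enqueue [0, 2, 4]
Visit 0, enqueue [1]
Visit 2, enqueue []
Visit 4, enqueue []
Visit 1, enqueue []

BFS order: [3, 0, 2, 4, 1]


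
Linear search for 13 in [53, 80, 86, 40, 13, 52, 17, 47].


i=0: 53!=13
i=1: 80!=13
i=2: 86!=13
i=3: 40!=13
i=4: 13==13 found!

Found at 4, 5 comps


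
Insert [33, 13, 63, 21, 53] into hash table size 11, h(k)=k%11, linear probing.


Insert 33: h=0 -> slot 0
Insert 13: h=2 -> slot 2
Insert 63: h=8 -> slot 8
Insert 21: h=10 -> slot 10
Insert 53: h=9 -> slot 9

Table: [33, None, 13, None, None, None, None, None, 63, 53, 21]


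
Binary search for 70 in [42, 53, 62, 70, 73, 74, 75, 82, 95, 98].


Step 1: lo=0, hi=9, mid=4, val=73
Step 2: lo=0, hi=3, mid=1, val=53
Step 3: lo=2, hi=3, mid=2, val=62
Step 4: lo=3, hi=3, mid=3, val=70

Found at index 3


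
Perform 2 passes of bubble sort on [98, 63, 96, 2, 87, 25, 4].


Initial: [98, 63, 96, 2, 87, 25, 4]
Pass 1: [63, 96, 2, 87, 25, 4, 98] (6 swaps)
Pass 2: [63, 2, 87, 25, 4, 96, 98] (4 swaps)

After 2 passes: [63, 2, 87, 25, 4, 96, 98]


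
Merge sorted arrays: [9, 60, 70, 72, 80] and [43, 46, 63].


Take 9 from A
Take 43 from B
Take 46 from B
Take 60 from A
Take 63 from B

Merged: [9, 43, 46, 60, 63, 70, 72, 80]


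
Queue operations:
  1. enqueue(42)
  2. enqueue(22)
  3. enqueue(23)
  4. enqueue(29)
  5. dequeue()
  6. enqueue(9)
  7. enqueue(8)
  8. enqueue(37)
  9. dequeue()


enqueue(42) -> [42]
enqueue(22) -> [42, 22]
enqueue(23) -> [42, 22, 23]
enqueue(29) -> [42, 22, 23, 29]
dequeue()->42, [22, 23, 29]
enqueue(9) -> [22, 23, 29, 9]
enqueue(8) -> [22, 23, 29, 9, 8]
enqueue(37) -> [22, 23, 29, 9, 8, 37]
dequeue()->22, [23, 29, 9, 8, 37]

Final queue: [23, 29, 9, 8, 37]


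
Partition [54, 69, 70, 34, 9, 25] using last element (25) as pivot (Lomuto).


Pivot: 25
  9 <= 25: swap -> [9, 69, 70, 34, 54, 25]
Place pivot at 1: [9, 25, 70, 34, 54, 69]

Partitioned: [9, 25, 70, 34, 54, 69]


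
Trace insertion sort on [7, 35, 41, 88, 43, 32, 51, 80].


Initial: [7, 35, 41, 88, 43, 32, 51, 80]
Insert 35: [7, 35, 41, 88, 43, 32, 51, 80]
Insert 41: [7, 35, 41, 88, 43, 32, 51, 80]
Insert 88: [7, 35, 41, 88, 43, 32, 51, 80]
Insert 43: [7, 35, 41, 43, 88, 32, 51, 80]
Insert 32: [7, 32, 35, 41, 43, 88, 51, 80]
Insert 51: [7, 32, 35, 41, 43, 51, 88, 80]
Insert 80: [7, 32, 35, 41, 43, 51, 80, 88]

Sorted: [7, 32, 35, 41, 43, 51, 80, 88]


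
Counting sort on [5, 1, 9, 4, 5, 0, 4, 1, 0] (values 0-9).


Input: [5, 1, 9, 4, 5, 0, 4, 1, 0]
Counts: [2, 2, 0, 0, 2, 2, 0, 0, 0, 1]

Sorted: [0, 0, 1, 1, 4, 4, 5, 5, 9]


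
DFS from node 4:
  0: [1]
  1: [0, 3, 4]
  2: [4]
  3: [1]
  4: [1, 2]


Visit 4, push [2, 1]
Visit 1, push [3, 0]
Visit 0, push []
Visit 3, push []
Visit 2, push []

DFS order: [4, 1, 0, 3, 2]


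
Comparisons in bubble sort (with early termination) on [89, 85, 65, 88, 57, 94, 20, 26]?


Algorithm: bubble sort (with early termination)
Input: [89, 85, 65, 88, 57, 94, 20, 26]
Sorted: [20, 26, 57, 65, 85, 88, 89, 94]

28


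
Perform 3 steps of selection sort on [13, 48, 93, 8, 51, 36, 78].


Initial: [13, 48, 93, 8, 51, 36, 78]
Step 1: min=8 at 3
  Swap: [8, 48, 93, 13, 51, 36, 78]
Step 2: min=13 at 3
  Swap: [8, 13, 93, 48, 51, 36, 78]
Step 3: min=36 at 5
  Swap: [8, 13, 36, 48, 51, 93, 78]

After 3 steps: [8, 13, 36, 48, 51, 93, 78]


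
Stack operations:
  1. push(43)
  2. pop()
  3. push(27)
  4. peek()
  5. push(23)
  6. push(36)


push(43) -> [43]
pop()->43, []
push(27) -> [27]
peek()->27
push(23) -> [27, 23]
push(36) -> [27, 23, 36]

Final stack: [27, 23, 36]


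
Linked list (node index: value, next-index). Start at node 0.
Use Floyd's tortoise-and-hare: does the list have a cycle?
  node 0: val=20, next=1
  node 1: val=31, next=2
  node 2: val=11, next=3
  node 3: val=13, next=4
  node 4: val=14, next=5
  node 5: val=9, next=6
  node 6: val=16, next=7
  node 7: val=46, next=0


Floyd's tortoise (slow, +1) and hare (fast, +2):
  init: slow=0, fast=0
  step 1: slow=1, fast=2
  step 2: slow=2, fast=4
  step 3: slow=3, fast=6
  step 4: slow=4, fast=0
  step 5: slow=5, fast=2
  step 6: slow=6, fast=4
  step 7: slow=7, fast=6
  step 8: slow=0, fast=0
  slow == fast at node 0: cycle detected

Cycle: yes
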